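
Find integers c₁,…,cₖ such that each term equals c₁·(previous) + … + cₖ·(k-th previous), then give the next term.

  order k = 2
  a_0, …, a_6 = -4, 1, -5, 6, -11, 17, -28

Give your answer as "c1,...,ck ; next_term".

-1,1 ; 45

  a_2 = -1·1 + 1·-4 = -5
  a_3 = -1·-5 + 1·1 = 6
  a_4 = -1·6 + 1·-5 = -11
  a_5 = -1·-11 + 1·6 = 17
  a_6 = -1·17 + 1·-11 = -28
  a_7 = -1·-28 + 1·17 = 45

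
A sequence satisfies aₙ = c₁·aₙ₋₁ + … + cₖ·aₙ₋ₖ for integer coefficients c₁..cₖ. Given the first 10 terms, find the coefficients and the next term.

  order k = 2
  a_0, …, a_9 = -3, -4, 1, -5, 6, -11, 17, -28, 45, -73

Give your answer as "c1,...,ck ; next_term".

  a_2 = -1·-4 + 1·-3 = 1
  a_3 = -1·1 + 1·-4 = -5
  a_4 = -1·-5 + 1·1 = 6
  a_5 = -1·6 + 1·-5 = -11
  a_6 = -1·-11 + 1·6 = 17
  a_7 = -1·17 + 1·-11 = -28
  a_8 = -1·-28 + 1·17 = 45
  a_9 = -1·45 + 1·-28 = -73
  a_10 = -1·-73 + 1·45 = 118

-1,1 ; 118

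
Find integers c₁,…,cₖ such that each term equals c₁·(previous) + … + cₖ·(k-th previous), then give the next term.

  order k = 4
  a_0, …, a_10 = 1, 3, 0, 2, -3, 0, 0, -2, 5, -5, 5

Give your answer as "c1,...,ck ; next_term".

-1,0,0,-1 ; -3

  a_4 = -1·2 + 0·0 + 0·3 + -1·1 = -3
  a_5 = -1·-3 + 0·2 + 0·0 + -1·3 = 0
  a_6 = -1·0 + 0·-3 + 0·2 + -1·0 = 0
  a_7 = -1·0 + 0·0 + 0·-3 + -1·2 = -2
  a_8 = -1·-2 + 0·0 + 0·0 + -1·-3 = 5
  a_9 = -1·5 + 0·-2 + 0·0 + -1·0 = -5
  a_10 = -1·-5 + 0·5 + 0·-2 + -1·0 = 5
  a_11 = -1·5 + 0·-5 + 0·5 + -1·-2 = -3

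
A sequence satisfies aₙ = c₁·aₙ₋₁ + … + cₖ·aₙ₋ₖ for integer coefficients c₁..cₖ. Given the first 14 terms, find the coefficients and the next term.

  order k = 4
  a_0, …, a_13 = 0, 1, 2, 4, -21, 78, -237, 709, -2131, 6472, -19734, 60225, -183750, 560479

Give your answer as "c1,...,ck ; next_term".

  a_4 = -4·4 + -3·2 + 1·1 + 4·0 = -21
  a_5 = -4·-21 + -3·4 + 1·2 + 4·1 = 78
  a_6 = -4·78 + -3·-21 + 1·4 + 4·2 = -237
  a_7 = -4·-237 + -3·78 + 1·-21 + 4·4 = 709
  a_8 = -4·709 + -3·-237 + 1·78 + 4·-21 = -2131
  a_9 = -4·-2131 + -3·709 + 1·-237 + 4·78 = 6472
  a_10 = -4·6472 + -3·-2131 + 1·709 + 4·-237 = -19734
  a_11 = -4·-19734 + -3·6472 + 1·-2131 + 4·709 = 60225
  a_12 = -4·60225 + -3·-19734 + 1·6472 + 4·-2131 = -183750
  a_13 = -4·-183750 + -3·60225 + 1·-19734 + 4·6472 = 560479
  a_14 = -4·560479 + -3·-183750 + 1·60225 + 4·-19734 = -1709377

-4,-3,1,4 ; -1709377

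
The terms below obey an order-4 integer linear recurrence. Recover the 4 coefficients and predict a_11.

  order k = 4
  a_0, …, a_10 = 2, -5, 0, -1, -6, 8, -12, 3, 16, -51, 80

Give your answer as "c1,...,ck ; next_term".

-2,-1,2,1 ; -74

  a_4 = -2·-1 + -1·0 + 2·-5 + 1·2 = -6
  a_5 = -2·-6 + -1·-1 + 2·0 + 1·-5 = 8
  a_6 = -2·8 + -1·-6 + 2·-1 + 1·0 = -12
  a_7 = -2·-12 + -1·8 + 2·-6 + 1·-1 = 3
  a_8 = -2·3 + -1·-12 + 2·8 + 1·-6 = 16
  a_9 = -2·16 + -1·3 + 2·-12 + 1·8 = -51
  a_10 = -2·-51 + -1·16 + 2·3 + 1·-12 = 80
  a_11 = -2·80 + -1·-51 + 2·16 + 1·3 = -74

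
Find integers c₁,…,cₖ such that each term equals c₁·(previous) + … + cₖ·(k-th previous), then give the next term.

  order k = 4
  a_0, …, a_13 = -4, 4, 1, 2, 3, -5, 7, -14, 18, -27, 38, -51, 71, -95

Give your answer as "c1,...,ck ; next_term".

-1,1,0,-1 ; 128

  a_4 = -1·2 + 1·1 + 0·4 + -1·-4 = 3
  a_5 = -1·3 + 1·2 + 0·1 + -1·4 = -5
  a_6 = -1·-5 + 1·3 + 0·2 + -1·1 = 7
  a_7 = -1·7 + 1·-5 + 0·3 + -1·2 = -14
  a_8 = -1·-14 + 1·7 + 0·-5 + -1·3 = 18
  a_9 = -1·18 + 1·-14 + 0·7 + -1·-5 = -27
  a_10 = -1·-27 + 1·18 + 0·-14 + -1·7 = 38
  a_11 = -1·38 + 1·-27 + 0·18 + -1·-14 = -51
  a_12 = -1·-51 + 1·38 + 0·-27 + -1·18 = 71
  a_13 = -1·71 + 1·-51 + 0·38 + -1·-27 = -95
  a_14 = -1·-95 + 1·71 + 0·-51 + -1·38 = 128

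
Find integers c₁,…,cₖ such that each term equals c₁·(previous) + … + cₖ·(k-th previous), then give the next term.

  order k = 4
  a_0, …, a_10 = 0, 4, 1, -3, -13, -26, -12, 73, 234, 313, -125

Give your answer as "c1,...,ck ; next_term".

  a_4 = 2·-3 + -3·1 + -1·4 + -2·0 = -13
  a_5 = 2·-13 + -3·-3 + -1·1 + -2·4 = -26
  a_6 = 2·-26 + -3·-13 + -1·-3 + -2·1 = -12
  a_7 = 2·-12 + -3·-26 + -1·-13 + -2·-3 = 73
  a_8 = 2·73 + -3·-12 + -1·-26 + -2·-13 = 234
  a_9 = 2·234 + -3·73 + -1·-12 + -2·-26 = 313
  a_10 = 2·313 + -3·234 + -1·73 + -2·-12 = -125
  a_11 = 2·-125 + -3·313 + -1·234 + -2·73 = -1569

2,-3,-1,-2 ; -1569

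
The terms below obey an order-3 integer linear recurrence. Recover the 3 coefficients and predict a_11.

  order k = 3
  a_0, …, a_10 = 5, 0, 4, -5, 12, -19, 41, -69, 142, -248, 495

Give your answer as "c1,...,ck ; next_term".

  a_3 = 0·4 + 3·0 + -1·5 = -5
  a_4 = 0·-5 + 3·4 + -1·0 = 12
  a_5 = 0·12 + 3·-5 + -1·4 = -19
  a_6 = 0·-19 + 3·12 + -1·-5 = 41
  a_7 = 0·41 + 3·-19 + -1·12 = -69
  a_8 = 0·-69 + 3·41 + -1·-19 = 142
  a_9 = 0·142 + 3·-69 + -1·41 = -248
  a_10 = 0·-248 + 3·142 + -1·-69 = 495
  a_11 = 0·495 + 3·-248 + -1·142 = -886

0,3,-1 ; -886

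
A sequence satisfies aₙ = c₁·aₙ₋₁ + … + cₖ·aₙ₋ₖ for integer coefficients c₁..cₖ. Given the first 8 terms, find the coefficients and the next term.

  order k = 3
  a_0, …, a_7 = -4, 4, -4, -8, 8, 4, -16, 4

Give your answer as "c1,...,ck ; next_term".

  a_3 = 0·-4 + -1·4 + 1·-4 = -8
  a_4 = 0·-8 + -1·-4 + 1·4 = 8
  a_5 = 0·8 + -1·-8 + 1·-4 = 4
  a_6 = 0·4 + -1·8 + 1·-8 = -16
  a_7 = 0·-16 + -1·4 + 1·8 = 4
  a_8 = 0·4 + -1·-16 + 1·4 = 20

0,-1,1 ; 20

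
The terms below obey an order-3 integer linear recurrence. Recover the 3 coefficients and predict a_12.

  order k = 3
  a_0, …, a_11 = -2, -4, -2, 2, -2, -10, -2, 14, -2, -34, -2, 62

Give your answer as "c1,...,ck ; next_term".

  a_3 = 1·-2 + -2·-4 + 2·-2 = 2
  a_4 = 1·2 + -2·-2 + 2·-4 = -2
  a_5 = 1·-2 + -2·2 + 2·-2 = -10
  a_6 = 1·-10 + -2·-2 + 2·2 = -2
  a_7 = 1·-2 + -2·-10 + 2·-2 = 14
  a_8 = 1·14 + -2·-2 + 2·-10 = -2
  a_9 = 1·-2 + -2·14 + 2·-2 = -34
  a_10 = 1·-34 + -2·-2 + 2·14 = -2
  a_11 = 1·-2 + -2·-34 + 2·-2 = 62
  a_12 = 1·62 + -2·-2 + 2·-34 = -2

1,-2,2 ; -2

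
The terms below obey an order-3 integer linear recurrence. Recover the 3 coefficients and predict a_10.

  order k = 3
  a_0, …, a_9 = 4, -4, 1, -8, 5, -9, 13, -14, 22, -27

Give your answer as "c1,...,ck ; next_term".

  a_3 = 0·1 + 1·-4 + -1·4 = -8
  a_4 = 0·-8 + 1·1 + -1·-4 = 5
  a_5 = 0·5 + 1·-8 + -1·1 = -9
  a_6 = 0·-9 + 1·5 + -1·-8 = 13
  a_7 = 0·13 + 1·-9 + -1·5 = -14
  a_8 = 0·-14 + 1·13 + -1·-9 = 22
  a_9 = 0·22 + 1·-14 + -1·13 = -27
  a_10 = 0·-27 + 1·22 + -1·-14 = 36

0,1,-1 ; 36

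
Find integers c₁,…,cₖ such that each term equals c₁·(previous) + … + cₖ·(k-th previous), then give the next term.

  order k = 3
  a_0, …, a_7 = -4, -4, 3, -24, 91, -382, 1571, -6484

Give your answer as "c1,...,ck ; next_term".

  a_3 = -4·3 + 1·-4 + 2·-4 = -24
  a_4 = -4·-24 + 1·3 + 2·-4 = 91
  a_5 = -4·91 + 1·-24 + 2·3 = -382
  a_6 = -4·-382 + 1·91 + 2·-24 = 1571
  a_7 = -4·1571 + 1·-382 + 2·91 = -6484
  a_8 = -4·-6484 + 1·1571 + 2·-382 = 26743

-4,1,2 ; 26743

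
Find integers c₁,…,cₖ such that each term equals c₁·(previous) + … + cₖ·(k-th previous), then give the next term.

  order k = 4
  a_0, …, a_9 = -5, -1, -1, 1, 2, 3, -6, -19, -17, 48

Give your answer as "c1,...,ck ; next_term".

  a_4 = 1·1 + -2·-1 + -4·-1 + 1·-5 = 2
  a_5 = 1·2 + -2·1 + -4·-1 + 1·-1 = 3
  a_6 = 1·3 + -2·2 + -4·1 + 1·-1 = -6
  a_7 = 1·-6 + -2·3 + -4·2 + 1·1 = -19
  a_8 = 1·-19 + -2·-6 + -4·3 + 1·2 = -17
  a_9 = 1·-17 + -2·-19 + -4·-6 + 1·3 = 48
  a_10 = 1·48 + -2·-17 + -4·-19 + 1·-6 = 152

1,-2,-4,1 ; 152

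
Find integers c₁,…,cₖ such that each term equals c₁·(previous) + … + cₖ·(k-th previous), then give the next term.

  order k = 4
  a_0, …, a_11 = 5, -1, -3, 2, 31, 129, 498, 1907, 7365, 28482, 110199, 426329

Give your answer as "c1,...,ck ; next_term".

  a_4 = 4·2 + 0·-3 + -3·-1 + 4·5 = 31
  a_5 = 4·31 + 0·2 + -3·-3 + 4·-1 = 129
  a_6 = 4·129 + 0·31 + -3·2 + 4·-3 = 498
  a_7 = 4·498 + 0·129 + -3·31 + 4·2 = 1907
  a_8 = 4·1907 + 0·498 + -3·129 + 4·31 = 7365
  a_9 = 4·7365 + 0·1907 + -3·498 + 4·129 = 28482
  a_10 = 4·28482 + 0·7365 + -3·1907 + 4·498 = 110199
  a_11 = 4·110199 + 0·28482 + -3·7365 + 4·1907 = 426329
  a_12 = 4·426329 + 0·110199 + -3·28482 + 4·7365 = 1649330

4,0,-3,4 ; 1649330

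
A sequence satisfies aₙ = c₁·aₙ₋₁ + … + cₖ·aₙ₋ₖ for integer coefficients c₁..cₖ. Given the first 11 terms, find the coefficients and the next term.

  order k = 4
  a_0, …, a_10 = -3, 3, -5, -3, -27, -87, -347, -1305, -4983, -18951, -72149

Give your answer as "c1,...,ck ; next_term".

  a_4 = 3·-3 + 3·-5 + 0·3 + 1·-3 = -27
  a_5 = 3·-27 + 3·-3 + 0·-5 + 1·3 = -87
  a_6 = 3·-87 + 3·-27 + 0·-3 + 1·-5 = -347
  a_7 = 3·-347 + 3·-87 + 0·-27 + 1·-3 = -1305
  a_8 = 3·-1305 + 3·-347 + 0·-87 + 1·-27 = -4983
  a_9 = 3·-4983 + 3·-1305 + 0·-347 + 1·-87 = -18951
  a_10 = 3·-18951 + 3·-4983 + 0·-1305 + 1·-347 = -72149
  a_11 = 3·-72149 + 3·-18951 + 0·-4983 + 1·-1305 = -274605

3,3,0,1 ; -274605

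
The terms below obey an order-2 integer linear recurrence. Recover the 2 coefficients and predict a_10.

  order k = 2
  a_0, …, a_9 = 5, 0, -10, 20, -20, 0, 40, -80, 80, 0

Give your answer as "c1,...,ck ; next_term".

  a_2 = -2·0 + -2·5 = -10
  a_3 = -2·-10 + -2·0 = 20
  a_4 = -2·20 + -2·-10 = -20
  a_5 = -2·-20 + -2·20 = 0
  a_6 = -2·0 + -2·-20 = 40
  a_7 = -2·40 + -2·0 = -80
  a_8 = -2·-80 + -2·40 = 80
  a_9 = -2·80 + -2·-80 = 0
  a_10 = -2·0 + -2·80 = -160

-2,-2 ; -160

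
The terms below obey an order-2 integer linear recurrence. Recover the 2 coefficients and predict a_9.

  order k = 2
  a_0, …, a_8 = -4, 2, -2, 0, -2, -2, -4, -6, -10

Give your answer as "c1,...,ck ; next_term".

1,1 ; -16

  a_2 = 1·2 + 1·-4 = -2
  a_3 = 1·-2 + 1·2 = 0
  a_4 = 1·0 + 1·-2 = -2
  a_5 = 1·-2 + 1·0 = -2
  a_6 = 1·-2 + 1·-2 = -4
  a_7 = 1·-4 + 1·-2 = -6
  a_8 = 1·-6 + 1·-4 = -10
  a_9 = 1·-10 + 1·-6 = -16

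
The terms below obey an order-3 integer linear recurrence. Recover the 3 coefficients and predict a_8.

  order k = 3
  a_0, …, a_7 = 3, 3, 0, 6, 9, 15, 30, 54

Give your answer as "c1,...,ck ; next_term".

1,1,1 ; 99

  a_3 = 1·0 + 1·3 + 1·3 = 6
  a_4 = 1·6 + 1·0 + 1·3 = 9
  a_5 = 1·9 + 1·6 + 1·0 = 15
  a_6 = 1·15 + 1·9 + 1·6 = 30
  a_7 = 1·30 + 1·15 + 1·9 = 54
  a_8 = 1·54 + 1·30 + 1·15 = 99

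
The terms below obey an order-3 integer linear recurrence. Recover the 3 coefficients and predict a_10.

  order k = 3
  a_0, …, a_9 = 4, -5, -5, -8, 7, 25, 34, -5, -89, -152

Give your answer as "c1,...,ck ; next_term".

1,-1,-2 ; -53

  a_3 = 1·-5 + -1·-5 + -2·4 = -8
  a_4 = 1·-8 + -1·-5 + -2·-5 = 7
  a_5 = 1·7 + -1·-8 + -2·-5 = 25
  a_6 = 1·25 + -1·7 + -2·-8 = 34
  a_7 = 1·34 + -1·25 + -2·7 = -5
  a_8 = 1·-5 + -1·34 + -2·25 = -89
  a_9 = 1·-89 + -1·-5 + -2·34 = -152
  a_10 = 1·-152 + -1·-89 + -2·-5 = -53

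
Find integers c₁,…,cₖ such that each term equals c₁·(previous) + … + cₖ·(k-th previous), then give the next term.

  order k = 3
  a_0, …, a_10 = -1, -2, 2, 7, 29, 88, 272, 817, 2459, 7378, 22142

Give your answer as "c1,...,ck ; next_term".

3,1,-3 ; 66427

  a_3 = 3·2 + 1·-2 + -3·-1 = 7
  a_4 = 3·7 + 1·2 + -3·-2 = 29
  a_5 = 3·29 + 1·7 + -3·2 = 88
  a_6 = 3·88 + 1·29 + -3·7 = 272
  a_7 = 3·272 + 1·88 + -3·29 = 817
  a_8 = 3·817 + 1·272 + -3·88 = 2459
  a_9 = 3·2459 + 1·817 + -3·272 = 7378
  a_10 = 3·7378 + 1·2459 + -3·817 = 22142
  a_11 = 3·22142 + 1·7378 + -3·2459 = 66427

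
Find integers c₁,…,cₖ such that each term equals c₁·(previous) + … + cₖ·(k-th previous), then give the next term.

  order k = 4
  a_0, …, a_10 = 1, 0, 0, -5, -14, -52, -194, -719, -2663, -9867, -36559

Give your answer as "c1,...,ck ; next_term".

  a_4 = 3·-5 + 2·0 + 2·0 + 1·1 = -14
  a_5 = 3·-14 + 2·-5 + 2·0 + 1·0 = -52
  a_6 = 3·-52 + 2·-14 + 2·-5 + 1·0 = -194
  a_7 = 3·-194 + 2·-52 + 2·-14 + 1·-5 = -719
  a_8 = 3·-719 + 2·-194 + 2·-52 + 1·-14 = -2663
  a_9 = 3·-2663 + 2·-719 + 2·-194 + 1·-52 = -9867
  a_10 = 3·-9867 + 2·-2663 + 2·-719 + 1·-194 = -36559
  a_11 = 3·-36559 + 2·-9867 + 2·-2663 + 1·-719 = -135456

3,2,2,1 ; -135456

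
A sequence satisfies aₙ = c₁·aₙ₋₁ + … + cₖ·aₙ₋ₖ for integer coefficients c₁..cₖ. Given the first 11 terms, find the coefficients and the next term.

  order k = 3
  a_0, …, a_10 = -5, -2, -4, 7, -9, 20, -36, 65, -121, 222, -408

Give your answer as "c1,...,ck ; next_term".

-1,1,-1 ; 751

  a_3 = -1·-4 + 1·-2 + -1·-5 = 7
  a_4 = -1·7 + 1·-4 + -1·-2 = -9
  a_5 = -1·-9 + 1·7 + -1·-4 = 20
  a_6 = -1·20 + 1·-9 + -1·7 = -36
  a_7 = -1·-36 + 1·20 + -1·-9 = 65
  a_8 = -1·65 + 1·-36 + -1·20 = -121
  a_9 = -1·-121 + 1·65 + -1·-36 = 222
  a_10 = -1·222 + 1·-121 + -1·65 = -408
  a_11 = -1·-408 + 1·222 + -1·-121 = 751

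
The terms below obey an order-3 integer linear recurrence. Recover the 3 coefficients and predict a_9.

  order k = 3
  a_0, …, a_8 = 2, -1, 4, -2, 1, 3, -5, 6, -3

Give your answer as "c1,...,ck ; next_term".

-1,0,1 ; -2

  a_3 = -1·4 + 0·-1 + 1·2 = -2
  a_4 = -1·-2 + 0·4 + 1·-1 = 1
  a_5 = -1·1 + 0·-2 + 1·4 = 3
  a_6 = -1·3 + 0·1 + 1·-2 = -5
  a_7 = -1·-5 + 0·3 + 1·1 = 6
  a_8 = -1·6 + 0·-5 + 1·3 = -3
  a_9 = -1·-3 + 0·6 + 1·-5 = -2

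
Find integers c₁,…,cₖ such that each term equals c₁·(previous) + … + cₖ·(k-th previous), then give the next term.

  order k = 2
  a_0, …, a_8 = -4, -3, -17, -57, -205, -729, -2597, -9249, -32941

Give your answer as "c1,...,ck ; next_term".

3,2 ; -117321

  a_2 = 3·-3 + 2·-4 = -17
  a_3 = 3·-17 + 2·-3 = -57
  a_4 = 3·-57 + 2·-17 = -205
  a_5 = 3·-205 + 2·-57 = -729
  a_6 = 3·-729 + 2·-205 = -2597
  a_7 = 3·-2597 + 2·-729 = -9249
  a_8 = 3·-9249 + 2·-2597 = -32941
  a_9 = 3·-32941 + 2·-9249 = -117321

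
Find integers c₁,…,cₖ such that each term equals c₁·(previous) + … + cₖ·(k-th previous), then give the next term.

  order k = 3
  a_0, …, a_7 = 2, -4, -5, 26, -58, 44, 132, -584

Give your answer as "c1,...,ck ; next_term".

  a_3 = -2·-5 + -2·-4 + 4·2 = 26
  a_4 = -2·26 + -2·-5 + 4·-4 = -58
  a_5 = -2·-58 + -2·26 + 4·-5 = 44
  a_6 = -2·44 + -2·-58 + 4·26 = 132
  a_7 = -2·132 + -2·44 + 4·-58 = -584
  a_8 = -2·-584 + -2·132 + 4·44 = 1080

-2,-2,4 ; 1080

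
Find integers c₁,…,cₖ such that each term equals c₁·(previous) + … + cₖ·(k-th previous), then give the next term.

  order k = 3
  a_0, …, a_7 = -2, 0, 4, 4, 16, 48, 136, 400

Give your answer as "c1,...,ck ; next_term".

  a_3 = 2·4 + 2·0 + 2·-2 = 4
  a_4 = 2·4 + 2·4 + 2·0 = 16
  a_5 = 2·16 + 2·4 + 2·4 = 48
  a_6 = 2·48 + 2·16 + 2·4 = 136
  a_7 = 2·136 + 2·48 + 2·16 = 400
  a_8 = 2·400 + 2·136 + 2·48 = 1168

2,2,2 ; 1168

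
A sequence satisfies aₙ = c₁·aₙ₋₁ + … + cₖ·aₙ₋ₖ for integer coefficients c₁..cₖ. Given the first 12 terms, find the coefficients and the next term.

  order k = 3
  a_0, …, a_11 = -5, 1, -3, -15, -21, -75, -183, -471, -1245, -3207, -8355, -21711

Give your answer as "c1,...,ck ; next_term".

1,3,3 ; -56397

  a_3 = 1·-3 + 3·1 + 3·-5 = -15
  a_4 = 1·-15 + 3·-3 + 3·1 = -21
  a_5 = 1·-21 + 3·-15 + 3·-3 = -75
  a_6 = 1·-75 + 3·-21 + 3·-15 = -183
  a_7 = 1·-183 + 3·-75 + 3·-21 = -471
  a_8 = 1·-471 + 3·-183 + 3·-75 = -1245
  a_9 = 1·-1245 + 3·-471 + 3·-183 = -3207
  a_10 = 1·-3207 + 3·-1245 + 3·-471 = -8355
  a_11 = 1·-8355 + 3·-3207 + 3·-1245 = -21711
  a_12 = 1·-21711 + 3·-8355 + 3·-3207 = -56397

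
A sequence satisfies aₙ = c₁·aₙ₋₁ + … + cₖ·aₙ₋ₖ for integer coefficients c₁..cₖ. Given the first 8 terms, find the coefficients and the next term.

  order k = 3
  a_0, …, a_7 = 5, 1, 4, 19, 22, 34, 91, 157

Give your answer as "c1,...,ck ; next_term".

1,0,3 ; 259

  a_3 = 1·4 + 0·1 + 3·5 = 19
  a_4 = 1·19 + 0·4 + 3·1 = 22
  a_5 = 1·22 + 0·19 + 3·4 = 34
  a_6 = 1·34 + 0·22 + 3·19 = 91
  a_7 = 1·91 + 0·34 + 3·22 = 157
  a_8 = 1·157 + 0·91 + 3·34 = 259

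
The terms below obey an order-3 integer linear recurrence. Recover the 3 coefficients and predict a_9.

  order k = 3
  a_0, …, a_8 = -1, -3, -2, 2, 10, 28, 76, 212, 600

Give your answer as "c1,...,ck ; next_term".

  a_3 = 4·-2 + -4·-3 + 2·-1 = 2
  a_4 = 4·2 + -4·-2 + 2·-3 = 10
  a_5 = 4·10 + -4·2 + 2·-2 = 28
  a_6 = 4·28 + -4·10 + 2·2 = 76
  a_7 = 4·76 + -4·28 + 2·10 = 212
  a_8 = 4·212 + -4·76 + 2·28 = 600
  a_9 = 4·600 + -4·212 + 2·76 = 1704

4,-4,2 ; 1704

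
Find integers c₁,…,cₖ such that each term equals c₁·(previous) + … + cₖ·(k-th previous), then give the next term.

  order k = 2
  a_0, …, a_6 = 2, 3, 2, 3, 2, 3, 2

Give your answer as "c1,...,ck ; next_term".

0,1 ; 3

  a_2 = 0·3 + 1·2 = 2
  a_3 = 0·2 + 1·3 = 3
  a_4 = 0·3 + 1·2 = 2
  a_5 = 0·2 + 1·3 = 3
  a_6 = 0·3 + 1·2 = 2
  a_7 = 0·2 + 1·3 = 3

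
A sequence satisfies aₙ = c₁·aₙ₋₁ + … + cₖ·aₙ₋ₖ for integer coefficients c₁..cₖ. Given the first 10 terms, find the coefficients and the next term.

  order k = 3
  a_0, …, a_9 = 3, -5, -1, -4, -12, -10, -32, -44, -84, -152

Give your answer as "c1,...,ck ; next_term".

0,2,2 ; -256

  a_3 = 0·-1 + 2·-5 + 2·3 = -4
  a_4 = 0·-4 + 2·-1 + 2·-5 = -12
  a_5 = 0·-12 + 2·-4 + 2·-1 = -10
  a_6 = 0·-10 + 2·-12 + 2·-4 = -32
  a_7 = 0·-32 + 2·-10 + 2·-12 = -44
  a_8 = 0·-44 + 2·-32 + 2·-10 = -84
  a_9 = 0·-84 + 2·-44 + 2·-32 = -152
  a_10 = 0·-152 + 2·-84 + 2·-44 = -256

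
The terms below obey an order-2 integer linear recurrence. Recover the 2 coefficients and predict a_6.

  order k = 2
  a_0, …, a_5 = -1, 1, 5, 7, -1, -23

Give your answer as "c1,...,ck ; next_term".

2,-3 ; -43

  a_2 = 2·1 + -3·-1 = 5
  a_3 = 2·5 + -3·1 = 7
  a_4 = 2·7 + -3·5 = -1
  a_5 = 2·-1 + -3·7 = -23
  a_6 = 2·-23 + -3·-1 = -43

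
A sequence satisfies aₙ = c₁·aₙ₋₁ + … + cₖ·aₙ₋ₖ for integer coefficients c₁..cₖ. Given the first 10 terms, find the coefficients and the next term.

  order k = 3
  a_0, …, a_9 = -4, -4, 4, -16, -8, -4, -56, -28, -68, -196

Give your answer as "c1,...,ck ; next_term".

  a_3 = 0·4 + 1·-4 + 3·-4 = -16
  a_4 = 0·-16 + 1·4 + 3·-4 = -8
  a_5 = 0·-8 + 1·-16 + 3·4 = -4
  a_6 = 0·-4 + 1·-8 + 3·-16 = -56
  a_7 = 0·-56 + 1·-4 + 3·-8 = -28
  a_8 = 0·-28 + 1·-56 + 3·-4 = -68
  a_9 = 0·-68 + 1·-28 + 3·-56 = -196
  a_10 = 0·-196 + 1·-68 + 3·-28 = -152

0,1,3 ; -152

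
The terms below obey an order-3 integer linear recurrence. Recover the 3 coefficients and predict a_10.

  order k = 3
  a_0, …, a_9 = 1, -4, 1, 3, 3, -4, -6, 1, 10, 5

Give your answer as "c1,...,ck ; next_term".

0,-1,-1 ; -11

  a_3 = 0·1 + -1·-4 + -1·1 = 3
  a_4 = 0·3 + -1·1 + -1·-4 = 3
  a_5 = 0·3 + -1·3 + -1·1 = -4
  a_6 = 0·-4 + -1·3 + -1·3 = -6
  a_7 = 0·-6 + -1·-4 + -1·3 = 1
  a_8 = 0·1 + -1·-6 + -1·-4 = 10
  a_9 = 0·10 + -1·1 + -1·-6 = 5
  a_10 = 0·5 + -1·10 + -1·1 = -11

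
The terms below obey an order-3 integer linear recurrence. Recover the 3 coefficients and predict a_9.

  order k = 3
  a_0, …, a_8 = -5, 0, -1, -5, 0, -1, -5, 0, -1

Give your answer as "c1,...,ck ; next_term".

0,0,1 ; -5

  a_3 = 0·-1 + 0·0 + 1·-5 = -5
  a_4 = 0·-5 + 0·-1 + 1·0 = 0
  a_5 = 0·0 + 0·-5 + 1·-1 = -1
  a_6 = 0·-1 + 0·0 + 1·-5 = -5
  a_7 = 0·-5 + 0·-1 + 1·0 = 0
  a_8 = 0·0 + 0·-5 + 1·-1 = -1
  a_9 = 0·-1 + 0·0 + 1·-5 = -5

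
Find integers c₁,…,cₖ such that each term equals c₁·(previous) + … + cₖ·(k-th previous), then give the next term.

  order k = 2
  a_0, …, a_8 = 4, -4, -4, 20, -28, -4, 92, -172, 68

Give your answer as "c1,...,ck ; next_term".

  a_2 = -2·-4 + -3·4 = -4
  a_3 = -2·-4 + -3·-4 = 20
  a_4 = -2·20 + -3·-4 = -28
  a_5 = -2·-28 + -3·20 = -4
  a_6 = -2·-4 + -3·-28 = 92
  a_7 = -2·92 + -3·-4 = -172
  a_8 = -2·-172 + -3·92 = 68
  a_9 = -2·68 + -3·-172 = 380

-2,-3 ; 380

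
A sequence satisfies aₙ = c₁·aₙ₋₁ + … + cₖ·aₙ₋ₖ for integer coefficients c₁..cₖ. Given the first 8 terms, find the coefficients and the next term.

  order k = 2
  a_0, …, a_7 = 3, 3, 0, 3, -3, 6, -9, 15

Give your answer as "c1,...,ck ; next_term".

-1,1 ; -24

  a_2 = -1·3 + 1·3 = 0
  a_3 = -1·0 + 1·3 = 3
  a_4 = -1·3 + 1·0 = -3
  a_5 = -1·-3 + 1·3 = 6
  a_6 = -1·6 + 1·-3 = -9
  a_7 = -1·-9 + 1·6 = 15
  a_8 = -1·15 + 1·-9 = -24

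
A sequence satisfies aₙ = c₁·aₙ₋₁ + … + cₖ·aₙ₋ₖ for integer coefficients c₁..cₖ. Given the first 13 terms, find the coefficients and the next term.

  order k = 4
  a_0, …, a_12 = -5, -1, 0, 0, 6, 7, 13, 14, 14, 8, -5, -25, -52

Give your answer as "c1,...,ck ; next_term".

  a_4 = 1·0 + 1·0 + -1·-1 + -1·-5 = 6
  a_5 = 1·6 + 1·0 + -1·0 + -1·-1 = 7
  a_6 = 1·7 + 1·6 + -1·0 + -1·0 = 13
  a_7 = 1·13 + 1·7 + -1·6 + -1·0 = 14
  a_8 = 1·14 + 1·13 + -1·7 + -1·6 = 14
  a_9 = 1·14 + 1·14 + -1·13 + -1·7 = 8
  a_10 = 1·8 + 1·14 + -1·14 + -1·13 = -5
  a_11 = 1·-5 + 1·8 + -1·14 + -1·14 = -25
  a_12 = 1·-25 + 1·-5 + -1·8 + -1·14 = -52
  a_13 = 1·-52 + 1·-25 + -1·-5 + -1·8 = -80

1,1,-1,-1 ; -80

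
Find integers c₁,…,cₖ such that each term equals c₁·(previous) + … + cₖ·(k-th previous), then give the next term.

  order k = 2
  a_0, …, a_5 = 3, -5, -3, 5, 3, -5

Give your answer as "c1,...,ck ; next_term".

  a_2 = 0·-5 + -1·3 = -3
  a_3 = 0·-3 + -1·-5 = 5
  a_4 = 0·5 + -1·-3 = 3
  a_5 = 0·3 + -1·5 = -5
  a_6 = 0·-5 + -1·3 = -3

0,-1 ; -3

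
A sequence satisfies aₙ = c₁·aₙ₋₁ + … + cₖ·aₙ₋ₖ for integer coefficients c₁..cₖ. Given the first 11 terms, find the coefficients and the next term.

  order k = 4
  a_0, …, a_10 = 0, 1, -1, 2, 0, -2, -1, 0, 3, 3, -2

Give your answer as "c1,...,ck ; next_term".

0,-1,-1,-1 ; -6

  a_4 = 0·2 + -1·-1 + -1·1 + -1·0 = 0
  a_5 = 0·0 + -1·2 + -1·-1 + -1·1 = -2
  a_6 = 0·-2 + -1·0 + -1·2 + -1·-1 = -1
  a_7 = 0·-1 + -1·-2 + -1·0 + -1·2 = 0
  a_8 = 0·0 + -1·-1 + -1·-2 + -1·0 = 3
  a_9 = 0·3 + -1·0 + -1·-1 + -1·-2 = 3
  a_10 = 0·3 + -1·3 + -1·0 + -1·-1 = -2
  a_11 = 0·-2 + -1·3 + -1·3 + -1·0 = -6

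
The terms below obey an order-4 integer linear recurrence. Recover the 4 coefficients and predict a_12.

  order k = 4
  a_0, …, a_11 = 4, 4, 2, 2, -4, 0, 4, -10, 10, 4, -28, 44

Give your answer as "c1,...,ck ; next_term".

  a_4 = -1·2 + -1·2 + 1·4 + -1·4 = -4
  a_5 = -1·-4 + -1·2 + 1·2 + -1·4 = 0
  a_6 = -1·0 + -1·-4 + 1·2 + -1·2 = 4
  a_7 = -1·4 + -1·0 + 1·-4 + -1·2 = -10
  a_8 = -1·-10 + -1·4 + 1·0 + -1·-4 = 10
  a_9 = -1·10 + -1·-10 + 1·4 + -1·0 = 4
  a_10 = -1·4 + -1·10 + 1·-10 + -1·4 = -28
  a_11 = -1·-28 + -1·4 + 1·10 + -1·-10 = 44
  a_12 = -1·44 + -1·-28 + 1·4 + -1·10 = -22

-1,-1,1,-1 ; -22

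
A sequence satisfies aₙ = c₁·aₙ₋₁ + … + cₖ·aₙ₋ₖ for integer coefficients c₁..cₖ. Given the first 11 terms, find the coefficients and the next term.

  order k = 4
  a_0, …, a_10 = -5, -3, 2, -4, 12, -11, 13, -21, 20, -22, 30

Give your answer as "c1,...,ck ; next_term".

-1,0,-1,-1 ; -29

  a_4 = -1·-4 + 0·2 + -1·-3 + -1·-5 = 12
  a_5 = -1·12 + 0·-4 + -1·2 + -1·-3 = -11
  a_6 = -1·-11 + 0·12 + -1·-4 + -1·2 = 13
  a_7 = -1·13 + 0·-11 + -1·12 + -1·-4 = -21
  a_8 = -1·-21 + 0·13 + -1·-11 + -1·12 = 20
  a_9 = -1·20 + 0·-21 + -1·13 + -1·-11 = -22
  a_10 = -1·-22 + 0·20 + -1·-21 + -1·13 = 30
  a_11 = -1·30 + 0·-22 + -1·20 + -1·-21 = -29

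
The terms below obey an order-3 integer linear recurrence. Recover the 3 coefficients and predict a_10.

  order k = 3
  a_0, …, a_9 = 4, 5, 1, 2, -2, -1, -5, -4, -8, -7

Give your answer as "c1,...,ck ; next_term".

1,1,-1 ; -11

  a_3 = 1·1 + 1·5 + -1·4 = 2
  a_4 = 1·2 + 1·1 + -1·5 = -2
  a_5 = 1·-2 + 1·2 + -1·1 = -1
  a_6 = 1·-1 + 1·-2 + -1·2 = -5
  a_7 = 1·-5 + 1·-1 + -1·-2 = -4
  a_8 = 1·-4 + 1·-5 + -1·-1 = -8
  a_9 = 1·-8 + 1·-4 + -1·-5 = -7
  a_10 = 1·-7 + 1·-8 + -1·-4 = -11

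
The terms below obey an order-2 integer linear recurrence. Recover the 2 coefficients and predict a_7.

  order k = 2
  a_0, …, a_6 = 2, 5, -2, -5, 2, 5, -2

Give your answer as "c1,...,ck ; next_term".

  a_2 = 0·5 + -1·2 = -2
  a_3 = 0·-2 + -1·5 = -5
  a_4 = 0·-5 + -1·-2 = 2
  a_5 = 0·2 + -1·-5 = 5
  a_6 = 0·5 + -1·2 = -2
  a_7 = 0·-2 + -1·5 = -5

0,-1 ; -5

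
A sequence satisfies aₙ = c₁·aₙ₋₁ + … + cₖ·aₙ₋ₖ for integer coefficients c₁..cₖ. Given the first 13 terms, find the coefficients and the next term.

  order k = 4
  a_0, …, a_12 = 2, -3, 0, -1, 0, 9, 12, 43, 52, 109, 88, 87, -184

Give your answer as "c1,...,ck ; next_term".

1,3,-3,-4 ; -623

  a_4 = 1·-1 + 3·0 + -3·-3 + -4·2 = 0
  a_5 = 1·0 + 3·-1 + -3·0 + -4·-3 = 9
  a_6 = 1·9 + 3·0 + -3·-1 + -4·0 = 12
  a_7 = 1·12 + 3·9 + -3·0 + -4·-1 = 43
  a_8 = 1·43 + 3·12 + -3·9 + -4·0 = 52
  a_9 = 1·52 + 3·43 + -3·12 + -4·9 = 109
  a_10 = 1·109 + 3·52 + -3·43 + -4·12 = 88
  a_11 = 1·88 + 3·109 + -3·52 + -4·43 = 87
  a_12 = 1·87 + 3·88 + -3·109 + -4·52 = -184
  a_13 = 1·-184 + 3·87 + -3·88 + -4·109 = -623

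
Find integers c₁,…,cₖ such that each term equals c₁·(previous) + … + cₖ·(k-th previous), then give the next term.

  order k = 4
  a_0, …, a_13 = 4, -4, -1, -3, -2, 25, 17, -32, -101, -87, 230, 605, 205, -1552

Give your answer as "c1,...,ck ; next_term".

0,-2,-3,-4 ; -3145

  a_4 = 0·-3 + -2·-1 + -3·-4 + -4·4 = -2
  a_5 = 0·-2 + -2·-3 + -3·-1 + -4·-4 = 25
  a_6 = 0·25 + -2·-2 + -3·-3 + -4·-1 = 17
  a_7 = 0·17 + -2·25 + -3·-2 + -4·-3 = -32
  a_8 = 0·-32 + -2·17 + -3·25 + -4·-2 = -101
  a_9 = 0·-101 + -2·-32 + -3·17 + -4·25 = -87
  a_10 = 0·-87 + -2·-101 + -3·-32 + -4·17 = 230
  a_11 = 0·230 + -2·-87 + -3·-101 + -4·-32 = 605
  a_12 = 0·605 + -2·230 + -3·-87 + -4·-101 = 205
  a_13 = 0·205 + -2·605 + -3·230 + -4·-87 = -1552
  a_14 = 0·-1552 + -2·205 + -3·605 + -4·230 = -3145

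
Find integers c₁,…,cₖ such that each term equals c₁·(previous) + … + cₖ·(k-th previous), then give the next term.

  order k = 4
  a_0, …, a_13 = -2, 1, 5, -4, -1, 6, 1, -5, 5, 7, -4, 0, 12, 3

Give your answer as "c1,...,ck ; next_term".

0,0,1,1 ; -4

  a_4 = 0·-4 + 0·5 + 1·1 + 1·-2 = -1
  a_5 = 0·-1 + 0·-4 + 1·5 + 1·1 = 6
  a_6 = 0·6 + 0·-1 + 1·-4 + 1·5 = 1
  a_7 = 0·1 + 0·6 + 1·-1 + 1·-4 = -5
  a_8 = 0·-5 + 0·1 + 1·6 + 1·-1 = 5
  a_9 = 0·5 + 0·-5 + 1·1 + 1·6 = 7
  a_10 = 0·7 + 0·5 + 1·-5 + 1·1 = -4
  a_11 = 0·-4 + 0·7 + 1·5 + 1·-5 = 0
  a_12 = 0·0 + 0·-4 + 1·7 + 1·5 = 12
  a_13 = 0·12 + 0·0 + 1·-4 + 1·7 = 3
  a_14 = 0·3 + 0·12 + 1·0 + 1·-4 = -4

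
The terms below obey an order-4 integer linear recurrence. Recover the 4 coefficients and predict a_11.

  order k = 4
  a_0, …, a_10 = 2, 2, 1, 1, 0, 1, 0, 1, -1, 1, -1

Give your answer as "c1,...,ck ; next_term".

  a_4 = 0·1 + 0·1 + -1·2 + 1·2 = 0
  a_5 = 0·0 + 0·1 + -1·1 + 1·2 = 1
  a_6 = 0·1 + 0·0 + -1·1 + 1·1 = 0
  a_7 = 0·0 + 0·1 + -1·0 + 1·1 = 1
  a_8 = 0·1 + 0·0 + -1·1 + 1·0 = -1
  a_9 = 0·-1 + 0·1 + -1·0 + 1·1 = 1
  a_10 = 0·1 + 0·-1 + -1·1 + 1·0 = -1
  a_11 = 0·-1 + 0·1 + -1·-1 + 1·1 = 2

0,0,-1,1 ; 2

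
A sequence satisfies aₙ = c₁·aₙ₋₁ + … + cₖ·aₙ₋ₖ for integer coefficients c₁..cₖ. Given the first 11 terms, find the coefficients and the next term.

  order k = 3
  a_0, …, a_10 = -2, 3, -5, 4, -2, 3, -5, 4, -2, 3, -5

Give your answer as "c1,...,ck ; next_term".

  a_3 = -1·-5 + -1·3 + -1·-2 = 4
  a_4 = -1·4 + -1·-5 + -1·3 = -2
  a_5 = -1·-2 + -1·4 + -1·-5 = 3
  a_6 = -1·3 + -1·-2 + -1·4 = -5
  a_7 = -1·-5 + -1·3 + -1·-2 = 4
  a_8 = -1·4 + -1·-5 + -1·3 = -2
  a_9 = -1·-2 + -1·4 + -1·-5 = 3
  a_10 = -1·3 + -1·-2 + -1·4 = -5
  a_11 = -1·-5 + -1·3 + -1·-2 = 4

-1,-1,-1 ; 4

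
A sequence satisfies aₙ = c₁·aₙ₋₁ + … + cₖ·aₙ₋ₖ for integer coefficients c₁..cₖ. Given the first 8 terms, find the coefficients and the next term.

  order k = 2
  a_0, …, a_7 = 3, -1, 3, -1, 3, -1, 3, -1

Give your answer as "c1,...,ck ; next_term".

0,1 ; 3

  a_2 = 0·-1 + 1·3 = 3
  a_3 = 0·3 + 1·-1 = -1
  a_4 = 0·-1 + 1·3 = 3
  a_5 = 0·3 + 1·-1 = -1
  a_6 = 0·-1 + 1·3 = 3
  a_7 = 0·3 + 1·-1 = -1
  a_8 = 0·-1 + 1·3 = 3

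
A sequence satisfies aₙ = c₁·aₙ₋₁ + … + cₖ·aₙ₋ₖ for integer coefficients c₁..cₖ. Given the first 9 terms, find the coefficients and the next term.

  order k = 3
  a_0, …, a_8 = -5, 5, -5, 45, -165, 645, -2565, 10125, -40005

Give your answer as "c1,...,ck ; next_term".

  a_3 = -3·-5 + 3·5 + -3·-5 = 45
  a_4 = -3·45 + 3·-5 + -3·5 = -165
  a_5 = -3·-165 + 3·45 + -3·-5 = 645
  a_6 = -3·645 + 3·-165 + -3·45 = -2565
  a_7 = -3·-2565 + 3·645 + -3·-165 = 10125
  a_8 = -3·10125 + 3·-2565 + -3·645 = -40005
  a_9 = -3·-40005 + 3·10125 + -3·-2565 = 158085

-3,3,-3 ; 158085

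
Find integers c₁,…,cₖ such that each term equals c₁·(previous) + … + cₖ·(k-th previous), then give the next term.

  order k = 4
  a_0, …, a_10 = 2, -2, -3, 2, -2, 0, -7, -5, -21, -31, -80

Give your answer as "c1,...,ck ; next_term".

  a_4 = 1·2 + 2·-3 + 0·-2 + 1·2 = -2
  a_5 = 1·-2 + 2·2 + 0·-3 + 1·-2 = 0
  a_6 = 1·0 + 2·-2 + 0·2 + 1·-3 = -7
  a_7 = 1·-7 + 2·0 + 0·-2 + 1·2 = -5
  a_8 = 1·-5 + 2·-7 + 0·0 + 1·-2 = -21
  a_9 = 1·-21 + 2·-5 + 0·-7 + 1·0 = -31
  a_10 = 1·-31 + 2·-21 + 0·-5 + 1·-7 = -80
  a_11 = 1·-80 + 2·-31 + 0·-21 + 1·-5 = -147

1,2,0,1 ; -147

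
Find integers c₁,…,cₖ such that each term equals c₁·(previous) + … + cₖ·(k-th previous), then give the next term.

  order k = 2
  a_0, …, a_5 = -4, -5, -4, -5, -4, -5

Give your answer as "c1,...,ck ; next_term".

0,1 ; -4

  a_2 = 0·-5 + 1·-4 = -4
  a_3 = 0·-4 + 1·-5 = -5
  a_4 = 0·-5 + 1·-4 = -4
  a_5 = 0·-4 + 1·-5 = -5
  a_6 = 0·-5 + 1·-4 = -4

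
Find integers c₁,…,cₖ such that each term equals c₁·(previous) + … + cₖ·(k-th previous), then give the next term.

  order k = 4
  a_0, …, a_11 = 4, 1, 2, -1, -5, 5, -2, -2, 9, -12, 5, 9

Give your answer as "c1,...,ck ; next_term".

  a_4 = -1·-1 + -1·2 + 0·1 + -1·4 = -5
  a_5 = -1·-5 + -1·-1 + 0·2 + -1·1 = 5
  a_6 = -1·5 + -1·-5 + 0·-1 + -1·2 = -2
  a_7 = -1·-2 + -1·5 + 0·-5 + -1·-1 = -2
  a_8 = -1·-2 + -1·-2 + 0·5 + -1·-5 = 9
  a_9 = -1·9 + -1·-2 + 0·-2 + -1·5 = -12
  a_10 = -1·-12 + -1·9 + 0·-2 + -1·-2 = 5
  a_11 = -1·5 + -1·-12 + 0·9 + -1·-2 = 9
  a_12 = -1·9 + -1·5 + 0·-12 + -1·9 = -23

-1,-1,0,-1 ; -23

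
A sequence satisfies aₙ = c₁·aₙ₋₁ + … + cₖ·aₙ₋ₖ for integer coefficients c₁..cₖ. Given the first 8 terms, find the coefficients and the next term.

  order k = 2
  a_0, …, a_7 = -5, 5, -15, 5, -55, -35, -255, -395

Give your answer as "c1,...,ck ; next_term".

  a_2 = 1·5 + 4·-5 = -15
  a_3 = 1·-15 + 4·5 = 5
  a_4 = 1·5 + 4·-15 = -55
  a_5 = 1·-55 + 4·5 = -35
  a_6 = 1·-35 + 4·-55 = -255
  a_7 = 1·-255 + 4·-35 = -395
  a_8 = 1·-395 + 4·-255 = -1415

1,4 ; -1415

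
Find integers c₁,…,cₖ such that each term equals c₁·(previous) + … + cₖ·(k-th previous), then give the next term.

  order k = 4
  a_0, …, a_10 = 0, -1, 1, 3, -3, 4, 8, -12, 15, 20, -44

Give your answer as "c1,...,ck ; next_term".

  a_4 = 0·3 + 0·1 + 3·-1 + -1·0 = -3
  a_5 = 0·-3 + 0·3 + 3·1 + -1·-1 = 4
  a_6 = 0·4 + 0·-3 + 3·3 + -1·1 = 8
  a_7 = 0·8 + 0·4 + 3·-3 + -1·3 = -12
  a_8 = 0·-12 + 0·8 + 3·4 + -1·-3 = 15
  a_9 = 0·15 + 0·-12 + 3·8 + -1·4 = 20
  a_10 = 0·20 + 0·15 + 3·-12 + -1·8 = -44
  a_11 = 0·-44 + 0·20 + 3·15 + -1·-12 = 57

0,0,3,-1 ; 57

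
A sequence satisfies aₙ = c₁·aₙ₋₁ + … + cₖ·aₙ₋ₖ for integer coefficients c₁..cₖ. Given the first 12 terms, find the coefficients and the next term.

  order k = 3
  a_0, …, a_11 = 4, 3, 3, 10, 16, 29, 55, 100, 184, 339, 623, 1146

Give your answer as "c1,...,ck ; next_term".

  a_3 = 1·3 + 1·3 + 1·4 = 10
  a_4 = 1·10 + 1·3 + 1·3 = 16
  a_5 = 1·16 + 1·10 + 1·3 = 29
  a_6 = 1·29 + 1·16 + 1·10 = 55
  a_7 = 1·55 + 1·29 + 1·16 = 100
  a_8 = 1·100 + 1·55 + 1·29 = 184
  a_9 = 1·184 + 1·100 + 1·55 = 339
  a_10 = 1·339 + 1·184 + 1·100 = 623
  a_11 = 1·623 + 1·339 + 1·184 = 1146
  a_12 = 1·1146 + 1·623 + 1·339 = 2108

1,1,1 ; 2108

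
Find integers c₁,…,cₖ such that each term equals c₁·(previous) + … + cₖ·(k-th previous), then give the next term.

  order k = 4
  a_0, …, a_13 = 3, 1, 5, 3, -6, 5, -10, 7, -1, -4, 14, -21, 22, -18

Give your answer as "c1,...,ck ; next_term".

-1,0,0,-1 ; 4

  a_4 = -1·3 + 0·5 + 0·1 + -1·3 = -6
  a_5 = -1·-6 + 0·3 + 0·5 + -1·1 = 5
  a_6 = -1·5 + 0·-6 + 0·3 + -1·5 = -10
  a_7 = -1·-10 + 0·5 + 0·-6 + -1·3 = 7
  a_8 = -1·7 + 0·-10 + 0·5 + -1·-6 = -1
  a_9 = -1·-1 + 0·7 + 0·-10 + -1·5 = -4
  a_10 = -1·-4 + 0·-1 + 0·7 + -1·-10 = 14
  a_11 = -1·14 + 0·-4 + 0·-1 + -1·7 = -21
  a_12 = -1·-21 + 0·14 + 0·-4 + -1·-1 = 22
  a_13 = -1·22 + 0·-21 + 0·14 + -1·-4 = -18
  a_14 = -1·-18 + 0·22 + 0·-21 + -1·14 = 4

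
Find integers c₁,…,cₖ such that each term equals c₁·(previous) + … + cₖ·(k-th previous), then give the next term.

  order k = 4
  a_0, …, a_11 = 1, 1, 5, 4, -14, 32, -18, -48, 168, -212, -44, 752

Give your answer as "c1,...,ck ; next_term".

-2,-2,2,2 ; -1504

  a_4 = -2·4 + -2·5 + 2·1 + 2·1 = -14
  a_5 = -2·-14 + -2·4 + 2·5 + 2·1 = 32
  a_6 = -2·32 + -2·-14 + 2·4 + 2·5 = -18
  a_7 = -2·-18 + -2·32 + 2·-14 + 2·4 = -48
  a_8 = -2·-48 + -2·-18 + 2·32 + 2·-14 = 168
  a_9 = -2·168 + -2·-48 + 2·-18 + 2·32 = -212
  a_10 = -2·-212 + -2·168 + 2·-48 + 2·-18 = -44
  a_11 = -2·-44 + -2·-212 + 2·168 + 2·-48 = 752
  a_12 = -2·752 + -2·-44 + 2·-212 + 2·168 = -1504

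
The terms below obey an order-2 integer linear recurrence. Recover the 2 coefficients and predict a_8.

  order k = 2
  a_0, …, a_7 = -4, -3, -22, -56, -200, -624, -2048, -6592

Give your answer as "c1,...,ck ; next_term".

2,4 ; -21376

  a_2 = 2·-3 + 4·-4 = -22
  a_3 = 2·-22 + 4·-3 = -56
  a_4 = 2·-56 + 4·-22 = -200
  a_5 = 2·-200 + 4·-56 = -624
  a_6 = 2·-624 + 4·-200 = -2048
  a_7 = 2·-2048 + 4·-624 = -6592
  a_8 = 2·-6592 + 4·-2048 = -21376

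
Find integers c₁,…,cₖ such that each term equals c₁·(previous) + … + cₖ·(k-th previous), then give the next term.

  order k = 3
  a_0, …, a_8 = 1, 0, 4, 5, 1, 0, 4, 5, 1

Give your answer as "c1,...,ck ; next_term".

  a_3 = 1·4 + -1·0 + 1·1 = 5
  a_4 = 1·5 + -1·4 + 1·0 = 1
  a_5 = 1·1 + -1·5 + 1·4 = 0
  a_6 = 1·0 + -1·1 + 1·5 = 4
  a_7 = 1·4 + -1·0 + 1·1 = 5
  a_8 = 1·5 + -1·4 + 1·0 = 1
  a_9 = 1·1 + -1·5 + 1·4 = 0

1,-1,1 ; 0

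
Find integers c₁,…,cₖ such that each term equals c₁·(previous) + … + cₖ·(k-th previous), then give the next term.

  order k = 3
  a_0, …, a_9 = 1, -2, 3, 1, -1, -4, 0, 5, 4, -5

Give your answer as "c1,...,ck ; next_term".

0,-1,-1 ; -9

  a_3 = 0·3 + -1·-2 + -1·1 = 1
  a_4 = 0·1 + -1·3 + -1·-2 = -1
  a_5 = 0·-1 + -1·1 + -1·3 = -4
  a_6 = 0·-4 + -1·-1 + -1·1 = 0
  a_7 = 0·0 + -1·-4 + -1·-1 = 5
  a_8 = 0·5 + -1·0 + -1·-4 = 4
  a_9 = 0·4 + -1·5 + -1·0 = -5
  a_10 = 0·-5 + -1·4 + -1·5 = -9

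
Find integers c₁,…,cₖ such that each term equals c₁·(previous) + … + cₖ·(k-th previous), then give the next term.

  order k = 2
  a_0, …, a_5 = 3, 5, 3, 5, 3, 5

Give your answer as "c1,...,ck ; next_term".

  a_2 = 0·5 + 1·3 = 3
  a_3 = 0·3 + 1·5 = 5
  a_4 = 0·5 + 1·3 = 3
  a_5 = 0·3 + 1·5 = 5
  a_6 = 0·5 + 1·3 = 3

0,1 ; 3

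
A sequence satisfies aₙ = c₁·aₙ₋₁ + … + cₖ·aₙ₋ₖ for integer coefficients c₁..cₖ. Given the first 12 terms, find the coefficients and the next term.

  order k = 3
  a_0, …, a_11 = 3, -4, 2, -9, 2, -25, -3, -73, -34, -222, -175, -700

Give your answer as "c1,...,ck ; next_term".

0,3,1 ; -747

  a_3 = 0·2 + 3·-4 + 1·3 = -9
  a_4 = 0·-9 + 3·2 + 1·-4 = 2
  a_5 = 0·2 + 3·-9 + 1·2 = -25
  a_6 = 0·-25 + 3·2 + 1·-9 = -3
  a_7 = 0·-3 + 3·-25 + 1·2 = -73
  a_8 = 0·-73 + 3·-3 + 1·-25 = -34
  a_9 = 0·-34 + 3·-73 + 1·-3 = -222
  a_10 = 0·-222 + 3·-34 + 1·-73 = -175
  a_11 = 0·-175 + 3·-222 + 1·-34 = -700
  a_12 = 0·-700 + 3·-175 + 1·-222 = -747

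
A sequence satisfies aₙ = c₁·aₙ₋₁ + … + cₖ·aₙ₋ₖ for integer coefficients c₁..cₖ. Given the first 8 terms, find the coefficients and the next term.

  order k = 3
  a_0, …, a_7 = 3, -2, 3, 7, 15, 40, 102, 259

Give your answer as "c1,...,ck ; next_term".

  a_3 = 2·3 + 1·-2 + 1·3 = 7
  a_4 = 2·7 + 1·3 + 1·-2 = 15
  a_5 = 2·15 + 1·7 + 1·3 = 40
  a_6 = 2·40 + 1·15 + 1·7 = 102
  a_7 = 2·102 + 1·40 + 1·15 = 259
  a_8 = 2·259 + 1·102 + 1·40 = 660

2,1,1 ; 660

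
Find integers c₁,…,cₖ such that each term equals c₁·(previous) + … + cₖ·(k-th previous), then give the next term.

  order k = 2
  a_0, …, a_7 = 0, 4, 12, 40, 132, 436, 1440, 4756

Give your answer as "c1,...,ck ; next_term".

3,1 ; 15708

  a_2 = 3·4 + 1·0 = 12
  a_3 = 3·12 + 1·4 = 40
  a_4 = 3·40 + 1·12 = 132
  a_5 = 3·132 + 1·40 = 436
  a_6 = 3·436 + 1·132 = 1440
  a_7 = 3·1440 + 1·436 = 4756
  a_8 = 3·4756 + 1·1440 = 15708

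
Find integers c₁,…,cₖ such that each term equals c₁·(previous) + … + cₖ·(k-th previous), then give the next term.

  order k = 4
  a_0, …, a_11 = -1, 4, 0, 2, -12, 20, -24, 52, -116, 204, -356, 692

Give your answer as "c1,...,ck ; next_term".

-1,0,-2,2 ; -1332

  a_4 = -1·2 + 0·0 + -2·4 + 2·-1 = -12
  a_5 = -1·-12 + 0·2 + -2·0 + 2·4 = 20
  a_6 = -1·20 + 0·-12 + -2·2 + 2·0 = -24
  a_7 = -1·-24 + 0·20 + -2·-12 + 2·2 = 52
  a_8 = -1·52 + 0·-24 + -2·20 + 2·-12 = -116
  a_9 = -1·-116 + 0·52 + -2·-24 + 2·20 = 204
  a_10 = -1·204 + 0·-116 + -2·52 + 2·-24 = -356
  a_11 = -1·-356 + 0·204 + -2·-116 + 2·52 = 692
  a_12 = -1·692 + 0·-356 + -2·204 + 2·-116 = -1332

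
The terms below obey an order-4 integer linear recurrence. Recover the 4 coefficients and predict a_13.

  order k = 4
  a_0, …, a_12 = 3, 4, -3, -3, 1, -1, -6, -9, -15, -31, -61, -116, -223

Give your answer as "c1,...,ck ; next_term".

  a_4 = 1·-3 + 1·-3 + 1·4 + 1·3 = 1
  a_5 = 1·1 + 1·-3 + 1·-3 + 1·4 = -1
  a_6 = 1·-1 + 1·1 + 1·-3 + 1·-3 = -6
  a_7 = 1·-6 + 1·-1 + 1·1 + 1·-3 = -9
  a_8 = 1·-9 + 1·-6 + 1·-1 + 1·1 = -15
  a_9 = 1·-15 + 1·-9 + 1·-6 + 1·-1 = -31
  a_10 = 1·-31 + 1·-15 + 1·-9 + 1·-6 = -61
  a_11 = 1·-61 + 1·-31 + 1·-15 + 1·-9 = -116
  a_12 = 1·-116 + 1·-61 + 1·-31 + 1·-15 = -223
  a_13 = 1·-223 + 1·-116 + 1·-61 + 1·-31 = -431

1,1,1,1 ; -431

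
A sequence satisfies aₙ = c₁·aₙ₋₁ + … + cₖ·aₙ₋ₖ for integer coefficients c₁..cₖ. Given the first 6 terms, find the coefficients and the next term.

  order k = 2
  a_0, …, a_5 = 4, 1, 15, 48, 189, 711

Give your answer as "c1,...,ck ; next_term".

  a_2 = 3·1 + 3·4 = 15
  a_3 = 3·15 + 3·1 = 48
  a_4 = 3·48 + 3·15 = 189
  a_5 = 3·189 + 3·48 = 711
  a_6 = 3·711 + 3·189 = 2700

3,3 ; 2700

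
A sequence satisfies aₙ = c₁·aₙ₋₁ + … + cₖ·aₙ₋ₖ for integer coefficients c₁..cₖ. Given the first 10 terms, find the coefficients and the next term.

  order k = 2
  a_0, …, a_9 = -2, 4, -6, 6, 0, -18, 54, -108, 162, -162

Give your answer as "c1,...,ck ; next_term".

-3,-3 ; 0

  a_2 = -3·4 + -3·-2 = -6
  a_3 = -3·-6 + -3·4 = 6
  a_4 = -3·6 + -3·-6 = 0
  a_5 = -3·0 + -3·6 = -18
  a_6 = -3·-18 + -3·0 = 54
  a_7 = -3·54 + -3·-18 = -108
  a_8 = -3·-108 + -3·54 = 162
  a_9 = -3·162 + -3·-108 = -162
  a_10 = -3·-162 + -3·162 = 0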